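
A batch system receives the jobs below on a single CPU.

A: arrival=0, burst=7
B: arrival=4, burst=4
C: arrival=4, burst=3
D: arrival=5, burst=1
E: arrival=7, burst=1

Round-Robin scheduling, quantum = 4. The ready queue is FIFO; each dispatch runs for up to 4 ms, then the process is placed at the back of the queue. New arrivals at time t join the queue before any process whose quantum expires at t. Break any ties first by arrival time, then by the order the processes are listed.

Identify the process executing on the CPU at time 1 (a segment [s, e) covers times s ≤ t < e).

Schedule: | A 0-4 | B 4-8 | C 8-11 | A 11-14 | D 14-15 | E 15-16 |
Completion: A=14  B=8  C=11  D=15  E=16

A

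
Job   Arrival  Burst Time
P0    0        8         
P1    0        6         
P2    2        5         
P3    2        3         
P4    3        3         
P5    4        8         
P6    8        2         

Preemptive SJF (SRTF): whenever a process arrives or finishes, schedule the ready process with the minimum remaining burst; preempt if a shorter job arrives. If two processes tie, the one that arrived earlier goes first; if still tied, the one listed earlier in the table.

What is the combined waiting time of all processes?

Timeline: | P1 0-2 | P3 2-5 | P4 5-8 | P6 8-10 | P1 10-14 | P2 14-19 | P0 19-27 | P5 27-35 |
Completion: P0=27  P1=14  P2=19  P3=5  P4=8  P5=35  P6=10
Waiting = turnaround − burst: P0=19, P1=8, P2=12, P3=0, P4=2, P5=23, P6=0
Total waiting = 19 + 8 + 12 + 0 + 2 + 23 + 0 = 64

64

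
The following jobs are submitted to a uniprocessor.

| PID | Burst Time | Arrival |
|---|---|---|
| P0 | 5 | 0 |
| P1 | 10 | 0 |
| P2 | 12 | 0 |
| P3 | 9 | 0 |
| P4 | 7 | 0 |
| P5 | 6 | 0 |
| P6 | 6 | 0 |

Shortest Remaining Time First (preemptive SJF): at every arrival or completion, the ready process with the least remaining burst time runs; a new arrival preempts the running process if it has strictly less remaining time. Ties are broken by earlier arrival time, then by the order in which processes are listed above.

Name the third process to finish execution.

Timeline: | P0 0-5 | P5 5-11 | P6 11-17 | P4 17-24 | P3 24-33 | P1 33-43 | P2 43-55 |
Completion: P0=5  P1=43  P2=55  P3=33  P4=24  P5=11  P6=17
Finish order: P0 → P5 → P6 → P4 → P3 → P1 → P2

P6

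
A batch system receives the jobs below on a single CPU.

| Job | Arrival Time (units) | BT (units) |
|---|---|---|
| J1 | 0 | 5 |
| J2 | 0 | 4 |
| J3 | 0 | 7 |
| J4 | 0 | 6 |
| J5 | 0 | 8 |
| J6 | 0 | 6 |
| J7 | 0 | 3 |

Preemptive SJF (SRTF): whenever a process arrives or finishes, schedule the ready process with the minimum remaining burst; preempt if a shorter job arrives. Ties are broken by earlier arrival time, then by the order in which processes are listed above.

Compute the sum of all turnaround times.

Schedule: | J7 0-3 | J2 3-7 | J1 7-12 | J4 12-18 | J6 18-24 | J3 24-31 | J5 31-39 |
Completion: J1=12  J2=7  J3=31  J4=18  J5=39  J6=24  J7=3
Turnaround (C−A): J1=12  J2=7  J3=31  J4=18  J5=39  J6=24  J7=3
Turnaround = completion − arrival: J1=12, J2=7, J3=31, J4=18, J5=39, J6=24, J7=3
Total turnaround = 12 + 7 + 31 + 18 + 39 + 24 + 3 = 134

134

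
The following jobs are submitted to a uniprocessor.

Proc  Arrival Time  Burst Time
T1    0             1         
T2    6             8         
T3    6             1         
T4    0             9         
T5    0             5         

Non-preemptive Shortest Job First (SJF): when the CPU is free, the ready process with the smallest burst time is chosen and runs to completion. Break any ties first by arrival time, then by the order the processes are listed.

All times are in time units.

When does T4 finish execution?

24

Schedule: | T1 0-1 | T5 1-6 | T3 6-7 | T2 7-15 | T4 15-24 |
Completion: T1=1  T2=15  T3=7  T4=24  T5=6
Turnaround (C−A): T1=1  T2=9  T3=1  T4=24  T5=6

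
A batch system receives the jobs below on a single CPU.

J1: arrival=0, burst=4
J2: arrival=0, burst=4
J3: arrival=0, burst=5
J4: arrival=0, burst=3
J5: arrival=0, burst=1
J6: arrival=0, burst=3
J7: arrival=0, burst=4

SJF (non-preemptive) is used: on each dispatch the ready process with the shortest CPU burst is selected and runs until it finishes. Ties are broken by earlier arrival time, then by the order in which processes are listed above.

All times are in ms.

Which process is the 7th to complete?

Schedule: | J5 0-1 | J4 1-4 | J6 4-7 | J1 7-11 | J2 11-15 | J7 15-19 | J3 19-24 |
Completion: J1=11  J2=15  J3=24  J4=4  J5=1  J6=7  J7=19
Finish order: J5 → J4 → J6 → J1 → J2 → J7 → J3

J3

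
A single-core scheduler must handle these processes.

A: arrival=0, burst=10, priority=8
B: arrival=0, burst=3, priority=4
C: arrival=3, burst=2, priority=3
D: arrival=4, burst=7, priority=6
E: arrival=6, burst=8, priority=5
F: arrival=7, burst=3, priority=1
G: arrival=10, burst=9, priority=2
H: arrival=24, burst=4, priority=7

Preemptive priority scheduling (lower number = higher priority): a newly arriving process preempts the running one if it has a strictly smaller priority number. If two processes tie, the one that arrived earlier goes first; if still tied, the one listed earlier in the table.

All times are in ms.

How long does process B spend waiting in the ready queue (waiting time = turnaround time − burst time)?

Gantt: | B 0-3 | C 3-5 | D 5-6 | E 6-7 | F 7-10 | G 10-19 | E 19-26 | D 26-32 | H 32-36 | A 36-46 |
Completion: A=46  B=3  C=5  D=32  E=26  F=10  G=19  H=36
Waiting(B) = turnaround − burst = 3 − 3 = 0

0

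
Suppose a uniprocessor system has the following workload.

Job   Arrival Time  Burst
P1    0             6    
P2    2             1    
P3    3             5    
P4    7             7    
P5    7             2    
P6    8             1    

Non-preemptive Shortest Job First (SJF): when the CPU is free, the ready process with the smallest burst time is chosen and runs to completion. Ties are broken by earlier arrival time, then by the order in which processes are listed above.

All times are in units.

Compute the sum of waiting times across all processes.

20

Schedule: | P1 0-6 | P2 6-7 | P5 7-9 | P6 9-10 | P3 10-15 | P4 15-22 |
Completion: P1=6  P2=7  P3=15  P4=22  P5=9  P6=10
Turnaround (C−A): P1=6  P2=5  P3=12  P4=15  P5=2  P6=2
Waiting = turnaround − burst: P1=0, P2=4, P3=7, P4=8, P5=0, P6=1
Total waiting = 0 + 4 + 7 + 8 + 0 + 1 = 20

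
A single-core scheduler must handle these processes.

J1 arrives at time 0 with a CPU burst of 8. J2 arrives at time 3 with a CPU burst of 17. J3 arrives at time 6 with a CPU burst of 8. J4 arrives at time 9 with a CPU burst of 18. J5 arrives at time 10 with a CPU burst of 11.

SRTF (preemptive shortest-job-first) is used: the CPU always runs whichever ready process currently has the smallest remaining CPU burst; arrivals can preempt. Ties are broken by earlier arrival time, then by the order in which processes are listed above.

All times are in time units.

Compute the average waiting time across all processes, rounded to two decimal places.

Timeline: | J1 0-8 | J3 8-16 | J5 16-27 | J2 27-44 | J4 44-62 |
Completion: J1=8  J2=44  J3=16  J4=62  J5=27
Turnaround (C−A): J1=8  J2=41  J3=10  J4=53  J5=17
Waiting times: J1=0, J2=24, J3=2, J4=35, J5=6
Average waiting = (0+24+2+35+6) / 5 = 67/5 = 13.40

13.40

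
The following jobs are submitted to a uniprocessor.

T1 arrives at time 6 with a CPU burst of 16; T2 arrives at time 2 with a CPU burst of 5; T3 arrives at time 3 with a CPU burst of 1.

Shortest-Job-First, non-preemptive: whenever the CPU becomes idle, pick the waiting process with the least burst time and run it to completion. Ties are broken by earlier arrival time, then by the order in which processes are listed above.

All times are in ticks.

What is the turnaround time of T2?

Timeline: | idle 0-2 | T2 2-7 | T3 7-8 | T1 8-24 |
Completion: T1=24  T2=7  T3=8
Turnaround (C−A): T1=18  T2=5  T3=5
Turnaround(T2) = completion − arrival = 7 − 2 = 5

5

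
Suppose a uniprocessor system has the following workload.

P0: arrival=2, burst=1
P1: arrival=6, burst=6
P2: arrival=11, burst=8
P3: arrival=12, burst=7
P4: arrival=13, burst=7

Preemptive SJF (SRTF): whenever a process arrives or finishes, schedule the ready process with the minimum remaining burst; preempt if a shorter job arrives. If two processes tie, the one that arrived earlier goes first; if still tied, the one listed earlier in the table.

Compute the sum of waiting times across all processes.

21

Gantt: | idle 0-2 | P0 2-3 | idle 3-6 | P1 6-12 | P3 12-19 | P4 19-26 | P2 26-34 |
Completion: P0=3  P1=12  P2=34  P3=19  P4=26
Turnaround (C−A): P0=1  P1=6  P2=23  P3=7  P4=13
Waiting = turnaround − burst: P0=0, P1=0, P2=15, P3=0, P4=6
Total waiting = 0 + 0 + 15 + 0 + 6 = 21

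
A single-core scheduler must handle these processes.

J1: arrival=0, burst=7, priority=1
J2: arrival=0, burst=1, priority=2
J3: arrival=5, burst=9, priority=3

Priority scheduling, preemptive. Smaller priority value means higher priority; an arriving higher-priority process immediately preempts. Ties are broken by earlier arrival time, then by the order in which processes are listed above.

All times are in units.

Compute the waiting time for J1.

Gantt: | J1 0-7 | J2 7-8 | J3 8-17 |
Completion: J1=7  J2=8  J3=17
Turnaround (C−A): J1=7  J2=8  J3=12
Waiting(J1) = turnaround − burst = 7 − 7 = 0

0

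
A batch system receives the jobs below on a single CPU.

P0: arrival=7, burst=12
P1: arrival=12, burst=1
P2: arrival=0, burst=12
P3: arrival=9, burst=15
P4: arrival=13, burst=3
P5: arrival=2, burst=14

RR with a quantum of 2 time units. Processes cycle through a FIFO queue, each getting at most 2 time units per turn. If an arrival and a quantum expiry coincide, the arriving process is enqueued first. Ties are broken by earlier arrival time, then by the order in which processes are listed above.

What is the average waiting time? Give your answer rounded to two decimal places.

24.33

Schedule: | P2 0-2 | P5 2-4 | P2 4-6 | P5 6-8 | P2 8-10 | P0 10-12 | P5 12-14 | P3 14-16 | P2 16-18 | P1 18-19 | P0 19-21 | P4 21-23 | P5 23-25 | P3 25-27 | P2 27-29 | P0 29-31 | P4 31-32 | P5 32-34 | P3 34-36 | P2 36-38 | P0 38-40 | P5 40-42 | P3 42-44 | P0 44-46 | P5 46-48 | P3 48-50 | P0 50-52 | P3 52-57 |
Completion: P0=52  P1=19  P2=38  P3=57  P4=32  P5=48
Waiting times: P0=33, P1=6, P2=26, P3=33, P4=16, P5=32
Average waiting = (33+6+26+33+16+32) / 6 = 146/6 = 24.33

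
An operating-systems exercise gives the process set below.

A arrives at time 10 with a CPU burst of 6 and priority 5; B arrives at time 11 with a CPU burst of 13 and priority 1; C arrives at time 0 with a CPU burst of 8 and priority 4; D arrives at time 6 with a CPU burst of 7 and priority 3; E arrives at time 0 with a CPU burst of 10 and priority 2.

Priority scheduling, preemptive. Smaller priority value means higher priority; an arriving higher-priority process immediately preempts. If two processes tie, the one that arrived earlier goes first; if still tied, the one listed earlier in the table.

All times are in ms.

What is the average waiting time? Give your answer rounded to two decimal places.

15.00

Schedule: | E 0-10 | D 10-11 | B 11-24 | D 24-30 | C 30-38 | A 38-44 |
Completion: A=44  B=24  C=38  D=30  E=10
Waiting times: A=28, B=0, C=30, D=17, E=0
Average waiting = (28+0+30+17+0) / 5 = 75/5 = 15.00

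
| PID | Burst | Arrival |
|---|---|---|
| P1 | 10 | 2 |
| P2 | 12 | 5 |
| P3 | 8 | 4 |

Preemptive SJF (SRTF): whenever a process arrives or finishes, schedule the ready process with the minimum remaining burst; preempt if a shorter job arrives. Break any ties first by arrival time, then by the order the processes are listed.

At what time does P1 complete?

12

Gantt: | idle 0-2 | P1 2-12 | P3 12-20 | P2 20-32 |
Completion: P1=12  P2=32  P3=20
Turnaround (C−A): P1=10  P2=27  P3=16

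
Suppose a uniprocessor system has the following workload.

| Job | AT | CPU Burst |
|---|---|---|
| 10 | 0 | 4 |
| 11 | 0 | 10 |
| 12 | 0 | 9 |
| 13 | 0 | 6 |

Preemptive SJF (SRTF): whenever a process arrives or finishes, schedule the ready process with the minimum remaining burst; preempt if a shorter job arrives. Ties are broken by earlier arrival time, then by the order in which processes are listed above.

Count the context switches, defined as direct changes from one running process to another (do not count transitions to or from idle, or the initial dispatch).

Schedule: | 10 0-4 | 13 4-10 | 12 10-19 | 11 19-29 |
Completion: 10=4  11=29  12=19  13=10
Turnaround (C−A): 10=4  11=29  12=19  13=10

3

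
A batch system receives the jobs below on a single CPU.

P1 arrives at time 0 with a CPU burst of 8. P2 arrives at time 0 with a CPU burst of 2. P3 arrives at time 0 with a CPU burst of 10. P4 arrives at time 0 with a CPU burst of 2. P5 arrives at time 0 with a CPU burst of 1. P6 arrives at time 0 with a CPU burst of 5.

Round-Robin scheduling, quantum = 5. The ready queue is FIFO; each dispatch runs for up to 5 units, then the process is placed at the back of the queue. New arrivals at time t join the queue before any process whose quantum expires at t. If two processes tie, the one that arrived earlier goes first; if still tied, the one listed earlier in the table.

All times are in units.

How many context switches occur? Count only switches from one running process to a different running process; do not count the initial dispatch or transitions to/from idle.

Schedule: | P1 0-5 | P2 5-7 | P3 7-12 | P4 12-14 | P5 14-15 | P6 15-20 | P1 20-23 | P3 23-28 |
Completion: P1=23  P2=7  P3=28  P4=14  P5=15  P6=20

7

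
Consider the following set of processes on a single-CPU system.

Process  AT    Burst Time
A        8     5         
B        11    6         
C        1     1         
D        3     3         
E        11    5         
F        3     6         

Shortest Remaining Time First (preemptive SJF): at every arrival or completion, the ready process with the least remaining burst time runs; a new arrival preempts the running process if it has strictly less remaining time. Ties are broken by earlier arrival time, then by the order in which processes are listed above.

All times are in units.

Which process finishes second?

D

Timeline: | idle 0-1 | C 1-2 | idle 2-3 | D 3-6 | F 6-12 | A 12-17 | E 17-22 | B 22-28 |
Completion: A=17  B=28  C=2  D=6  E=22  F=12
Finish order: C → D → F → A → E → B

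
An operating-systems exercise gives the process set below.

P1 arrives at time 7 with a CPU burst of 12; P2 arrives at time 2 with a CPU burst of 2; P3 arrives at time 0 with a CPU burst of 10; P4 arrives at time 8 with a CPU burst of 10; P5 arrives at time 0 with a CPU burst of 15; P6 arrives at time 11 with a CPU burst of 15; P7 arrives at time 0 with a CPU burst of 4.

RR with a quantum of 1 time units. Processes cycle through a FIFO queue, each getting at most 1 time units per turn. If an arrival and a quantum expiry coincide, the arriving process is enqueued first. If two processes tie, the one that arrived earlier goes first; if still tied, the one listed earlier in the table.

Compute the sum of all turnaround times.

296

Schedule: | P3 0-1 | P5 1-2 | P7 2-3 | P3 3-4 | P2 4-5 | P5 5-6 | P7 6-7 | P3 7-8 | P2 8-9 | P5 9-10 | P1 10-11 | P7 11-12 | P4 12-13 | P3 13-14 | P5 14-15 | P6 15-16 | P1 16-17 | P7 17-18 | P4 18-19 | P3 19-20 | P5 20-21 | P6 21-22 | P1 22-23 | P4 23-24 | P3 24-25 | P5 25-26 | P6 26-27 | P1 27-28 | P4 28-29 | P3 29-30 | P5 30-31 | P6 31-32 | P1 32-33 | P4 33-34 | P3 34-35 | P5 35-36 | P6 36-37 | P1 37-38 | P4 38-39 | P3 39-40 | P5 40-41 | P6 41-42 | P1 42-43 | P4 43-44 | P3 44-45 | P5 45-46 | P6 46-47 | P1 47-48 | P4 48-49 | P5 49-50 | P6 50-51 | P1 51-52 | P4 52-53 | P5 53-54 | P6 54-55 | P1 55-56 | P4 56-57 | P5 57-58 | P6 58-59 | P1 59-60 | P5 60-61 | P6 61-62 | P1 62-63 | P5 63-64 | P6 64-68 |
Completion: P1=63  P2=9  P3=45  P4=57  P5=64  P6=68  P7=18
Turnaround = completion − arrival: P1=56, P2=7, P3=45, P4=49, P5=64, P6=57, P7=18
Total turnaround = 56 + 7 + 45 + 49 + 64 + 57 + 18 = 296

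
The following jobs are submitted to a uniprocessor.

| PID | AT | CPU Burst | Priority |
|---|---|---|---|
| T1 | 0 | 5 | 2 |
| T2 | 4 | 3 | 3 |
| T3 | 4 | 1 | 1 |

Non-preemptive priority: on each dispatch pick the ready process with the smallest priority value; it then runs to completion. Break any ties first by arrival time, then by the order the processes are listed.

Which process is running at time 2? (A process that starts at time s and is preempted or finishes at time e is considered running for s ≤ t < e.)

Schedule: | T1 0-5 | T3 5-6 | T2 6-9 |
Completion: T1=5  T2=9  T3=6
Turnaround (C−A): T1=5  T2=5  T3=2

T1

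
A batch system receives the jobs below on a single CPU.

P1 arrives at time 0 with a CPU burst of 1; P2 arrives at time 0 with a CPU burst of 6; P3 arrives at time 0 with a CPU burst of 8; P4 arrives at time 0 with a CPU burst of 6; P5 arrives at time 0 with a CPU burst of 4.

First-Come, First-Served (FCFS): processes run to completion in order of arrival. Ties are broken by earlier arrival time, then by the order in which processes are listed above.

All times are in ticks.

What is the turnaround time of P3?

Timeline: | P1 0-1 | P2 1-7 | P3 7-15 | P4 15-21 | P5 21-25 |
Completion: P1=1  P2=7  P3=15  P4=21  P5=25
Turnaround (C−A): P1=1  P2=7  P3=15  P4=21  P5=25
Turnaround(P3) = completion − arrival = 15 − 0 = 15

15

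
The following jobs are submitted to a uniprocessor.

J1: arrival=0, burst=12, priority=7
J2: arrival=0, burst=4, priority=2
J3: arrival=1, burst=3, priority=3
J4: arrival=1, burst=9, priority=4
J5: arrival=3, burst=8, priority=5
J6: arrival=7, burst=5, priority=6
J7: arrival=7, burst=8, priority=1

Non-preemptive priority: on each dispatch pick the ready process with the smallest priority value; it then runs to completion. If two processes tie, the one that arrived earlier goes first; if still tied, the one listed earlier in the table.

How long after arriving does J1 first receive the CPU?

37

Gantt: | J2 0-4 | J3 4-7 | J7 7-15 | J4 15-24 | J5 24-32 | J6 32-37 | J1 37-49 |
Completion: J1=49  J2=4  J3=7  J4=24  J5=32  J6=37  J7=15
Turnaround (C−A): J1=49  J2=4  J3=6  J4=23  J5=29  J6=30  J7=8
Response(J1) = first start − arrival = 37 − 0 = 37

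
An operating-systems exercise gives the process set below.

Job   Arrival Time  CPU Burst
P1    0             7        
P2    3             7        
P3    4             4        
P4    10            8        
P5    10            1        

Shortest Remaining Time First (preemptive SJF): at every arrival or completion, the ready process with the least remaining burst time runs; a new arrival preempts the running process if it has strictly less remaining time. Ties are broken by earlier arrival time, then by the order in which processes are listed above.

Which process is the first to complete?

P1

Timeline: | P1 0-7 | P3 7-11 | P5 11-12 | P2 12-19 | P4 19-27 |
Completion: P1=7  P2=19  P3=11  P4=27  P5=12
Finish order: P1 → P3 → P5 → P2 → P4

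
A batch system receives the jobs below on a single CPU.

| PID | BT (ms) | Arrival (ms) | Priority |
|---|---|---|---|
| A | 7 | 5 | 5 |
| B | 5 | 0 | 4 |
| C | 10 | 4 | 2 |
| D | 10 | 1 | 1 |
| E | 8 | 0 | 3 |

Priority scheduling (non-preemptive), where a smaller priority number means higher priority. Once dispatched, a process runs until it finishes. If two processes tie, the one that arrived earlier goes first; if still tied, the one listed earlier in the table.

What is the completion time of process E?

Schedule: | E 0-8 | D 8-18 | C 18-28 | B 28-33 | A 33-40 |
Completion: A=40  B=33  C=28  D=18  E=8

8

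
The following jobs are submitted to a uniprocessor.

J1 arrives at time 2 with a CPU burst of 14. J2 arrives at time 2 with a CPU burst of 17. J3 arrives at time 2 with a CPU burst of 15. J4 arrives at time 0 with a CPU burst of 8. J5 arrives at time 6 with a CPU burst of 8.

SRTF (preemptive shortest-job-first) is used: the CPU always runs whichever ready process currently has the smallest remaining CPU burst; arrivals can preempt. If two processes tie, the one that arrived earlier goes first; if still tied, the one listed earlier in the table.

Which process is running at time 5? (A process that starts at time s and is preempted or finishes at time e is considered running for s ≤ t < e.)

J4

Timeline: | J4 0-8 | J5 8-16 | J1 16-30 | J3 30-45 | J2 45-62 |
Completion: J1=30  J2=62  J3=45  J4=8  J5=16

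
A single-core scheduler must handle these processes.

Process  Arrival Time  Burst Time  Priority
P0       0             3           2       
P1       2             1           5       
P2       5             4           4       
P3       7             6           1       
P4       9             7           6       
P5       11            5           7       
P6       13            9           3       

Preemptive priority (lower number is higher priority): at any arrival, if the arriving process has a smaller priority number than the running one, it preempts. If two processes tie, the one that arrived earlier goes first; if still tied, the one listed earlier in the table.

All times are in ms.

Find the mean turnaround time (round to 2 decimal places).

Timeline: | P0 0-3 | P1 3-4 | idle 4-5 | P2 5-7 | P3 7-13 | P6 13-22 | P2 22-24 | P4 24-31 | P5 31-36 |
Completion: P0=3  P1=4  P2=24  P3=13  P4=31  P5=36  P6=22
Turnaround times: P0=3, P1=2, P2=19, P3=6, P4=22, P5=25, P6=9
Average turnaround = (3+2+19+6+22+25+9) / 7 = 86/7 = 12.29

12.29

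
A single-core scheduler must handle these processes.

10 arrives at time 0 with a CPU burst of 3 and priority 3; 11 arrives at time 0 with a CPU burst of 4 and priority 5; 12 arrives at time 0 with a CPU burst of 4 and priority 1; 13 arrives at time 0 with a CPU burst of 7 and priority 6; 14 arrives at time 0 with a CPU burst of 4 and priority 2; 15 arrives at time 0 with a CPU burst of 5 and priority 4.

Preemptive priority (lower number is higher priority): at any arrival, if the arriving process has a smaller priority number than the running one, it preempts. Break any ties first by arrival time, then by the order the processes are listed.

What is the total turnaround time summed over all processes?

86

Timeline: | 12 0-4 | 14 4-8 | 10 8-11 | 15 11-16 | 11 16-20 | 13 20-27 |
Completion: 10=11  11=20  12=4  13=27  14=8  15=16
Turnaround (C−A): 10=11  11=20  12=4  13=27  14=8  15=16
Turnaround = completion − arrival: 10=11, 11=20, 12=4, 13=27, 14=8, 15=16
Total turnaround = 11 + 20 + 4 + 27 + 8 + 16 = 86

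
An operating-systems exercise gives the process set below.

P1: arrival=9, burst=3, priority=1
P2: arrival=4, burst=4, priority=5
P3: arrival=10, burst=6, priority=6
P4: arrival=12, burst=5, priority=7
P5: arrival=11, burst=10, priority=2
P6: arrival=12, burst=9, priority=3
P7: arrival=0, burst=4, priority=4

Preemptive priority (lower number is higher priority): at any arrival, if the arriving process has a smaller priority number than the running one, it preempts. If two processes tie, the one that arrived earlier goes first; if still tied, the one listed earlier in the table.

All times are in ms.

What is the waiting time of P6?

Schedule: | P7 0-4 | P2 4-8 | idle 8-9 | P1 9-12 | P5 12-22 | P6 22-31 | P3 31-37 | P4 37-42 |
Completion: P1=12  P2=8  P3=37  P4=42  P5=22  P6=31  P7=4
Turnaround (C−A): P1=3  P2=4  P3=27  P4=30  P5=11  P6=19  P7=4
Waiting(P6) = turnaround − burst = 19 − 9 = 10

10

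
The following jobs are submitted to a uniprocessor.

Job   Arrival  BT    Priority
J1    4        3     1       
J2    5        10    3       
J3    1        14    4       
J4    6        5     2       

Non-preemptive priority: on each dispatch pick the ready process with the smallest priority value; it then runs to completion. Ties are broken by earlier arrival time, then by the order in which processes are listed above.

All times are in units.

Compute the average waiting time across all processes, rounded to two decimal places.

10.25

Timeline: | idle 0-1 | J3 1-15 | J1 15-18 | J4 18-23 | J2 23-33 |
Completion: J1=18  J2=33  J3=15  J4=23
Waiting times: J1=11, J2=18, J3=0, J4=12
Average waiting = (11+18+0+12) / 4 = 41/4 = 10.25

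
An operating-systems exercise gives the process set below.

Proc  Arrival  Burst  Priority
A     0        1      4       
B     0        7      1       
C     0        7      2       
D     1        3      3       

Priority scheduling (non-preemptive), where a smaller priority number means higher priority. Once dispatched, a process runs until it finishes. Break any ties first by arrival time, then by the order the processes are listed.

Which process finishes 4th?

A

Gantt: | B 0-7 | C 7-14 | D 14-17 | A 17-18 |
Completion: A=18  B=7  C=14  D=17
Finish order: B → C → D → A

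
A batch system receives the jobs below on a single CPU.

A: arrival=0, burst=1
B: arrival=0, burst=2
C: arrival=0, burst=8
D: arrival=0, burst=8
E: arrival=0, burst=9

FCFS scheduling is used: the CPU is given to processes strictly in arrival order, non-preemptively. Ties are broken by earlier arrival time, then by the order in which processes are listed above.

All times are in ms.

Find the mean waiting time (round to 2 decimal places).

6.80

Gantt: | A 0-1 | B 1-3 | C 3-11 | D 11-19 | E 19-28 |
Completion: A=1  B=3  C=11  D=19  E=28
Waiting times: A=0, B=1, C=3, D=11, E=19
Average waiting = (0+1+3+11+19) / 5 = 34/5 = 6.80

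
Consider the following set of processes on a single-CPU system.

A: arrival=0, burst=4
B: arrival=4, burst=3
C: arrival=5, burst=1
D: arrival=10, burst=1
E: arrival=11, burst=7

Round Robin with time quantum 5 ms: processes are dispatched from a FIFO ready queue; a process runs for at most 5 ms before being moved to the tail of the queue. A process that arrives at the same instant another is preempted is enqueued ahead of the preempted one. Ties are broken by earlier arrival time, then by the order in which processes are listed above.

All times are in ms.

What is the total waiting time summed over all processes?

Gantt: | A 0-4 | B 4-7 | C 7-8 | idle 8-10 | D 10-11 | E 11-18 |
Completion: A=4  B=7  C=8  D=11  E=18
Waiting = turnaround − burst: A=0, B=0, C=2, D=0, E=0
Total waiting = 0 + 0 + 2 + 0 + 0 = 2

2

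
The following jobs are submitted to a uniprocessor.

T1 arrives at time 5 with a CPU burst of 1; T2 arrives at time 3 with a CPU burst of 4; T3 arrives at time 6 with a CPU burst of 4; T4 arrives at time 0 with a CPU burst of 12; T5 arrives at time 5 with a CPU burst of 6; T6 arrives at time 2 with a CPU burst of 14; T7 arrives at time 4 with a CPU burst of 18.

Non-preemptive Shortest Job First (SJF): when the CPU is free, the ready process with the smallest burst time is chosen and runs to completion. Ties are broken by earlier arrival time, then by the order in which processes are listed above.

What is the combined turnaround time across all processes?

165

Gantt: | T4 0-12 | T1 12-13 | T2 13-17 | T3 17-21 | T5 21-27 | T6 27-41 | T7 41-59 |
Completion: T1=13  T2=17  T3=21  T4=12  T5=27  T6=41  T7=59
Turnaround (C−A): T1=8  T2=14  T3=15  T4=12  T5=22  T6=39  T7=55
Turnaround = completion − arrival: T1=8, T2=14, T3=15, T4=12, T5=22, T6=39, T7=55
Total turnaround = 8 + 14 + 15 + 12 + 22 + 39 + 55 = 165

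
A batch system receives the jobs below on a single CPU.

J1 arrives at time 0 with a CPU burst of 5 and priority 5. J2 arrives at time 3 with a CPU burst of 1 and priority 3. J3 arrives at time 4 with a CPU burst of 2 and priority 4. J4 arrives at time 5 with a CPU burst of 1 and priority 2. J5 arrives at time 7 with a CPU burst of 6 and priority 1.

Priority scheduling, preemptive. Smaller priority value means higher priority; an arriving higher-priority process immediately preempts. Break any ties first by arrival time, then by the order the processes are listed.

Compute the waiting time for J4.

0

Schedule: | J1 0-3 | J2 3-4 | J3 4-5 | J4 5-6 | J3 6-7 | J5 7-13 | J1 13-15 |
Completion: J1=15  J2=4  J3=7  J4=6  J5=13
Waiting(J4) = turnaround − burst = 1 − 1 = 0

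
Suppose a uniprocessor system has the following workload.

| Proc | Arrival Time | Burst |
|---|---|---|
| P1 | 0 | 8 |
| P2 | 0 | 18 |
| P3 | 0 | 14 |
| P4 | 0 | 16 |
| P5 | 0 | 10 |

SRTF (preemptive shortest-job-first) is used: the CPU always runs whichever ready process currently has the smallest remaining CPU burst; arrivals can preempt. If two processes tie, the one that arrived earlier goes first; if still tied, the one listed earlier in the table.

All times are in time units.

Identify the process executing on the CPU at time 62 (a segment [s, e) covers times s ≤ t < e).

Schedule: | P1 0-8 | P5 8-18 | P3 18-32 | P4 32-48 | P2 48-66 |
Completion: P1=8  P2=66  P3=32  P4=48  P5=18

P2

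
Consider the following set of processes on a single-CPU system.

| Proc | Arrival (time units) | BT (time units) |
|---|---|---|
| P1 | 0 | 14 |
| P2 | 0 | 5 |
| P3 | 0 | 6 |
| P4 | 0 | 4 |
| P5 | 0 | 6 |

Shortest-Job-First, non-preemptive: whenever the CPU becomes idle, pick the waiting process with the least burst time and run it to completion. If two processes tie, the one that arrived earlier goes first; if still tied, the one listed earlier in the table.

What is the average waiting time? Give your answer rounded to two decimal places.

9.80

Gantt: | P4 0-4 | P2 4-9 | P3 9-15 | P5 15-21 | P1 21-35 |
Completion: P1=35  P2=9  P3=15  P4=4  P5=21
Turnaround (C−A): P1=35  P2=9  P3=15  P4=4  P5=21
Waiting times: P1=21, P2=4, P3=9, P4=0, P5=15
Average waiting = (21+4+9+0+15) / 5 = 49/5 = 9.80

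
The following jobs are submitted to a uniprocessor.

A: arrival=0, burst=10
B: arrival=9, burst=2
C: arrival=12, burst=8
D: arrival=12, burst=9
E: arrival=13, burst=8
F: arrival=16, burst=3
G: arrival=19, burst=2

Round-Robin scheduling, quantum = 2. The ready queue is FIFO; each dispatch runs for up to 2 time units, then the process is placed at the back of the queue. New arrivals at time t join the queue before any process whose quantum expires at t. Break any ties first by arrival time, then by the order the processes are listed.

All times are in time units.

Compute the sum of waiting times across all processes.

78

Schedule: | A 0-10 | B 10-12 | C 12-14 | D 14-16 | E 16-18 | C 18-20 | F 20-22 | D 22-24 | E 24-26 | G 26-28 | C 28-30 | F 30-31 | D 31-33 | E 33-35 | C 35-37 | D 37-39 | E 39-41 | D 41-42 |
Completion: A=10  B=12  C=37  D=42  E=41  F=31  G=28
Waiting = turnaround − burst: A=0, B=1, C=17, D=21, E=20, F=12, G=7
Total waiting = 0 + 1 + 17 + 21 + 20 + 12 + 7 = 78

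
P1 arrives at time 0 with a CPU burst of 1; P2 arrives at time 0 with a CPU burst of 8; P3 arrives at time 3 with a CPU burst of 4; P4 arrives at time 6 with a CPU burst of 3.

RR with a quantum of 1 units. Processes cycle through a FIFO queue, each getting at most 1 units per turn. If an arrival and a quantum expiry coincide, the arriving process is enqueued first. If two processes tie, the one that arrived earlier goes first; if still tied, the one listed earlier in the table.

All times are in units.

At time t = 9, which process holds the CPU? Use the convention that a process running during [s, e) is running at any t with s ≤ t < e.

Gantt: | P1 0-1 | P2 1-3 | P3 3-4 | P2 4-5 | P3 5-6 | P2 6-7 | P4 7-8 | P3 8-9 | P2 9-10 | P4 10-11 | P3 11-12 | P2 12-13 | P4 13-14 | P2 14-16 |
Completion: P1=1  P2=16  P3=12  P4=14
Turnaround (C−A): P1=1  P2=16  P3=9  P4=8

P2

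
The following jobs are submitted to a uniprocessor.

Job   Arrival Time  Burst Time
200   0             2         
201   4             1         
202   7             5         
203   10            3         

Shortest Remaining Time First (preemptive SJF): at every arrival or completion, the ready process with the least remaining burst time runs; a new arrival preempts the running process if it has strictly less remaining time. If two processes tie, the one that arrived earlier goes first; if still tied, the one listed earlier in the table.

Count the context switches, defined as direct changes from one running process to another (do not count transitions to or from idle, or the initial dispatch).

Schedule: | 200 0-2 | idle 2-4 | 201 4-5 | idle 5-7 | 202 7-12 | 203 12-15 |
Completion: 200=2  201=5  202=12  203=15
Turnaround (C−A): 200=2  201=1  202=5  203=5

1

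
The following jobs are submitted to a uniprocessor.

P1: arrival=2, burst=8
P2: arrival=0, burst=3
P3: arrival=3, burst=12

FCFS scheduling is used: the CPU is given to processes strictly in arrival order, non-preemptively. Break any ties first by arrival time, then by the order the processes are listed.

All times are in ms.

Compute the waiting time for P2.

0

Schedule: | P2 0-3 | P1 3-11 | P3 11-23 |
Completion: P1=11  P2=3  P3=23
Waiting(P2) = turnaround − burst = 3 − 3 = 0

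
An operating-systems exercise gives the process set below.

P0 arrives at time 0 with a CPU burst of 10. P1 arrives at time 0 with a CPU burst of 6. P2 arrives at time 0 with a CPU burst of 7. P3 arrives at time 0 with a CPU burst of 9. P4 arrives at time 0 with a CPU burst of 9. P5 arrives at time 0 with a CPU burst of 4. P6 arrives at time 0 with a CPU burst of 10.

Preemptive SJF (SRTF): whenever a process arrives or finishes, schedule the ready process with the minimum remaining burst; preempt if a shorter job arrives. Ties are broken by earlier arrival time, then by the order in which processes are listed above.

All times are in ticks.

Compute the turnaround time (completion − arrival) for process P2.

Timeline: | P5 0-4 | P1 4-10 | P2 10-17 | P3 17-26 | P4 26-35 | P0 35-45 | P6 45-55 |
Completion: P0=45  P1=10  P2=17  P3=26  P4=35  P5=4  P6=55
Turnaround(P2) = completion − arrival = 17 − 0 = 17

17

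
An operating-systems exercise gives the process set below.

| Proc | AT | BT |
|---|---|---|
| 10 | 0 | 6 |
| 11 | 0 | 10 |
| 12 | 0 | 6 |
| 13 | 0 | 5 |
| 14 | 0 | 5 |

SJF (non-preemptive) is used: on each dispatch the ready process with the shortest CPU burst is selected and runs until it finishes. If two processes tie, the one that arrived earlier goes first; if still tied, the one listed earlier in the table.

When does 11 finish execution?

32

Timeline: | 13 0-5 | 14 5-10 | 10 10-16 | 12 16-22 | 11 22-32 |
Completion: 10=16  11=32  12=22  13=5  14=10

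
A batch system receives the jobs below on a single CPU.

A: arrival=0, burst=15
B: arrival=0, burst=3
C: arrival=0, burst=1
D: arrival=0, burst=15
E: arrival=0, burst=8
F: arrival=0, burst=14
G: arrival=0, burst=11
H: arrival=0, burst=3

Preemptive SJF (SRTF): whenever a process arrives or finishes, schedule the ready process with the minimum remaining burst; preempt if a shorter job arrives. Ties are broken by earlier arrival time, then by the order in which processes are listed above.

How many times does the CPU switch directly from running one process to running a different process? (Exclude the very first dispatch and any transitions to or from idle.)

Gantt: | C 0-1 | B 1-4 | H 4-7 | E 7-15 | G 15-26 | F 26-40 | A 40-55 | D 55-70 |
Completion: A=55  B=4  C=1  D=70  E=15  F=40  G=26  H=7
Turnaround (C−A): A=55  B=4  C=1  D=70  E=15  F=40  G=26  H=7

7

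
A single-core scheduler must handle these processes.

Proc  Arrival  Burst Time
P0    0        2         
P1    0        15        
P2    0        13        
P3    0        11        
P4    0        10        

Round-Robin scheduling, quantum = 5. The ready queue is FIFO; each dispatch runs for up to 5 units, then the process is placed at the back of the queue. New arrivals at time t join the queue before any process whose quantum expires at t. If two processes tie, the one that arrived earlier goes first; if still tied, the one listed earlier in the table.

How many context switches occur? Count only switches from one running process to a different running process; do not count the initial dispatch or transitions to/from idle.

11

Timeline: | P0 0-2 | P1 2-7 | P2 7-12 | P3 12-17 | P4 17-22 | P1 22-27 | P2 27-32 | P3 32-37 | P4 37-42 | P1 42-47 | P2 47-50 | P3 50-51 |
Completion: P0=2  P1=47  P2=50  P3=51  P4=42
Turnaround (C−A): P0=2  P1=47  P2=50  P3=51  P4=42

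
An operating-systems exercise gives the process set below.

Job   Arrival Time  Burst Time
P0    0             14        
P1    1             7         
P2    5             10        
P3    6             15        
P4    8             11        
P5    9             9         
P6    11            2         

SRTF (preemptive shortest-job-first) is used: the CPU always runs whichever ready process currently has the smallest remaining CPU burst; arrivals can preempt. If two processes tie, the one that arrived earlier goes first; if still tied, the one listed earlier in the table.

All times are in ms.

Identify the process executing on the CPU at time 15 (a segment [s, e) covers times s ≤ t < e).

Schedule: | P0 0-1 | P1 1-8 | P2 8-11 | P6 11-13 | P2 13-20 | P5 20-29 | P4 29-40 | P0 40-53 | P3 53-68 |
Completion: P0=53  P1=8  P2=20  P3=68  P4=40  P5=29  P6=13
Turnaround (C−A): P0=53  P1=7  P2=15  P3=62  P4=32  P5=20  P6=2

P2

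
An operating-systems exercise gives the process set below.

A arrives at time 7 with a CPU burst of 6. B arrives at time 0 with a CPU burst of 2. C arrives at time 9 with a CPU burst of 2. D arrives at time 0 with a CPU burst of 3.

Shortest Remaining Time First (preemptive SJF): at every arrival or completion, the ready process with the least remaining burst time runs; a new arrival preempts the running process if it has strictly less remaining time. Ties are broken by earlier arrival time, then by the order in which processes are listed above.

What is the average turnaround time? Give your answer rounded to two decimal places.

4.25

Schedule: | B 0-2 | D 2-5 | idle 5-7 | A 7-9 | C 9-11 | A 11-15 |
Completion: A=15  B=2  C=11  D=5
Turnaround (C−A): A=8  B=2  C=2  D=5
Turnaround times: A=8, B=2, C=2, D=5
Average turnaround = (8+2+2+5) / 4 = 17/4 = 4.25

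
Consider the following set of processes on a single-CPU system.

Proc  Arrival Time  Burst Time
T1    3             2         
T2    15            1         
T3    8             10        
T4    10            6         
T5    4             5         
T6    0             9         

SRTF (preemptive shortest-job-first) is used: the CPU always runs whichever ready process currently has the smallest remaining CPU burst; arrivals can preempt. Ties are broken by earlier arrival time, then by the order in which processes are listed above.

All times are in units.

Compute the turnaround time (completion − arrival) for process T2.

Timeline: | T6 0-3 | T1 3-5 | T5 5-10 | T6 10-16 | T2 16-17 | T4 17-23 | T3 23-33 |
Completion: T1=5  T2=17  T3=33  T4=23  T5=10  T6=16
Turnaround(T2) = completion − arrival = 17 − 15 = 2

2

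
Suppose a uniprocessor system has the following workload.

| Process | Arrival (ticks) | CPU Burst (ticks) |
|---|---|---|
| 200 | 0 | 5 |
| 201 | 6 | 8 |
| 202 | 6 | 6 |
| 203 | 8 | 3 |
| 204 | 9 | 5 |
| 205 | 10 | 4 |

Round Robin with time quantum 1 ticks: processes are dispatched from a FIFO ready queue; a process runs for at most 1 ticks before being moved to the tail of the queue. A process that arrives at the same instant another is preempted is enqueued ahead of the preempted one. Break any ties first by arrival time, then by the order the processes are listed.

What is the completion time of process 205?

Timeline: | 200 0-5 | idle 5-6 | 201 6-7 | 202 7-8 | 201 8-9 | 203 9-10 | 202 10-11 | 204 11-12 | 201 12-13 | 205 13-14 | 203 14-15 | 202 15-16 | 204 16-17 | 201 17-18 | 205 18-19 | 203 19-20 | 202 20-21 | 204 21-22 | 201 22-23 | 205 23-24 | 202 24-25 | 204 25-26 | 201 26-27 | 205 27-28 | 202 28-29 | 204 29-30 | 201 30-32 |
Completion: 200=5  201=32  202=29  203=20  204=30  205=28
Turnaround (C−A): 200=5  201=26  202=23  203=12  204=21  205=18

28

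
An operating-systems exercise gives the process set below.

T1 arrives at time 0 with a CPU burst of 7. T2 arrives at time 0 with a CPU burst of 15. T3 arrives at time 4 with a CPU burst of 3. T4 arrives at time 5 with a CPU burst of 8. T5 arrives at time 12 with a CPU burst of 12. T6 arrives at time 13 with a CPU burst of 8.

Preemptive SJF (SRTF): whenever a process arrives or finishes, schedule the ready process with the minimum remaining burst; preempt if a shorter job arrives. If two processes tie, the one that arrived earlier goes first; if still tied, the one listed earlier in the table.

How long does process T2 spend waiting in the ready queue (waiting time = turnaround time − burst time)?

38

Gantt: | T1 0-7 | T3 7-10 | T4 10-18 | T6 18-26 | T5 26-38 | T2 38-53 |
Completion: T1=7  T2=53  T3=10  T4=18  T5=38  T6=26
Waiting(T2) = turnaround − burst = 53 − 15 = 38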